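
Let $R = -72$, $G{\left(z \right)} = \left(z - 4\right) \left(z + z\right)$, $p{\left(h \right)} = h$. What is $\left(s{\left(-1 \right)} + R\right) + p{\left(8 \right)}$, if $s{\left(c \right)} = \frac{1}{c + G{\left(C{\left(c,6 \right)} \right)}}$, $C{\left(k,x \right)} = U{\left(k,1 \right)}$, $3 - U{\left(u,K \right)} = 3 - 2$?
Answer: $- \frac{577}{9} \approx -64.111$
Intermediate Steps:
$U{\left(u,K \right)} = 2$ ($U{\left(u,K \right)} = 3 - \left(3 - 2\right) = 3 - 1 = 2$)
$C{\left(k,x \right)} = 2$
$G{\left(z \right)} = 2 z \left(-4 + z\right)$ ($G{\left(z \right)} = \left(-4 + z\right) 2 z = 2 z \left(-4 + z\right)$)
$s{\left(c \right)} = \frac{1}{-8 + c}$ ($s{\left(c \right)} = \frac{1}{c + 2 \cdot 2 \left(-4 + 2\right)} = \frac{1}{c + 2 \cdot 2 \left(-2\right)} = \frac{1}{c - 8} = \frac{1}{-8 + c}$)
$\left(s{\left(-1 \right)} + R\right) + p{\left(8 \right)} = \left(\frac{1}{-8 - 1} - 72\right) + 8 = \left(\frac{1}{-9} - 72\right) + 8 = \left(- \frac{1}{9} - 72\right) + 8 = - \frac{649}{9} + 8 = - \frac{577}{9}$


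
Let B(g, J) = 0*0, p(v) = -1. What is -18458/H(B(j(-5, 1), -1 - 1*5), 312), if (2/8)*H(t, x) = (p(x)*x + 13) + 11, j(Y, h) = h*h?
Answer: 9229/576 ≈ 16.023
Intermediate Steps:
j(Y, h) = h²
B(g, J) = 0
H(t, x) = 96 - 4*x (H(t, x) = 4*((-x + 13) + 11) = 4*((13 - x) + 11) = 4*(24 - x) = 96 - 4*x)
-18458/H(B(j(-5, 1), -1 - 1*5), 312) = -18458/(96 - 4*312) = -18458/(96 - 1248) = -18458/(-1152) = -18458*(-1/1152) = 9229/576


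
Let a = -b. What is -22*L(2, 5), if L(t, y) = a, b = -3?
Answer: -66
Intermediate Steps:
a = 3 (a = -1*(-3) = 3)
L(t, y) = 3
-22*L(2, 5) = -22*3 = -66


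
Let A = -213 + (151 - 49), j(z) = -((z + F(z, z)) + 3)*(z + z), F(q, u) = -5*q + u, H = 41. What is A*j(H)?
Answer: -1092240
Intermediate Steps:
F(q, u) = u - 5*q
j(z) = -2*z*(3 - 3*z) (j(z) = -((z + (z - 5*z)) + 3)*(z + z) = -((z - 4*z) + 3)*2*z = -(-3*z + 3)*2*z = -(3 - 3*z)*2*z = -2*z*(3 - 3*z))
A = -111 (A = -213 + 102 = -111)
A*j(H) = -666*41*(-1 + 41) = -666*41*40 = -111*9840 = -1092240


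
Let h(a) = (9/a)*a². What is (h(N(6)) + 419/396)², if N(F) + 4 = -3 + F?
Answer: 9891025/156816 ≈ 63.074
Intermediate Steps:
N(F) = -7 + F (N(F) = -4 + (-3 + F) = -7 + F)
h(a) = 9*a
(h(N(6)) + 419/396)² = (9*(-7 + 6) + 419/396)² = (9*(-1) + 419*(1/396))² = (-9 + 419/396)² = (-3145/396)² = 9891025/156816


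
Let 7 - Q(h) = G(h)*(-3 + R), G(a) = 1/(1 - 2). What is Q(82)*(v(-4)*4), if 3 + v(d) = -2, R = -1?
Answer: -60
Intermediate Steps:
v(d) = -5 (v(d) = -3 - 2 = -5)
G(a) = -1 (G(a) = 1/(-1) = -1)
Q(h) = 3 (Q(h) = 7 - (-1)*(-3 - 1) = 7 - (-1)*(-4) = 7 - 1*4 = 7 - 4 = 3)
Q(82)*(v(-4)*4) = 3*(-5*4) = 3*(-20) = -60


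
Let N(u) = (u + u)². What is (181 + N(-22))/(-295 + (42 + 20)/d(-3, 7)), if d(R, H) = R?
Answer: -6351/947 ≈ -6.7064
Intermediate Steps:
N(u) = 4*u² (N(u) = (2*u)² = 4*u²)
(181 + N(-22))/(-295 + (42 + 20)/d(-3, 7)) = (181 + 4*(-22)²)/(-295 + (42 + 20)/(-3)) = (181 + 4*484)/(-295 + 62*(-⅓)) = (181 + 1936)/(-295 - 62/3) = 2117/(-947/3) = 2117*(-3/947) = -6351/947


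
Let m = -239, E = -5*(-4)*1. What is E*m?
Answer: -4780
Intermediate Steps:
E = 20 (E = 20*1 = 20)
E*m = 20*(-239) = -4780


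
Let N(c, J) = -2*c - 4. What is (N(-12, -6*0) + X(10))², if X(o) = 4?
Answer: 576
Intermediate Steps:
N(c, J) = -4 - 2*c
(N(-12, -6*0) + X(10))² = ((-4 - 2*(-12)) + 4)² = ((-4 + 24) + 4)² = (20 + 4)² = 24² = 576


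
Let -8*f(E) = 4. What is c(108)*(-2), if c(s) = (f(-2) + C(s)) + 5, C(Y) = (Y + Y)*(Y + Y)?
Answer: -93321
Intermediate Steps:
f(E) = -½ (f(E) = -⅛*4 = -½)
C(Y) = 4*Y² (C(Y) = (2*Y)*(2*Y) = 4*Y²)
c(s) = 9/2 + 4*s² (c(s) = (-½ + 4*s²) + 5 = 9/2 + 4*s²)
c(108)*(-2) = (9/2 + 4*108²)*(-2) = (9/2 + 4*11664)*(-2) = (9/2 + 46656)*(-2) = (93321/2)*(-2) = -93321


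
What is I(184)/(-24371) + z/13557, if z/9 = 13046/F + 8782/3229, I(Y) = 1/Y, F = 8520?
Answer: 65548130709637/23228967807095720 ≈ 0.0028218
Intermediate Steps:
z = 175422261/4585180 (z = 9*(13046/8520 + 8782/3229) = 9*(13046*(1/8520) + 8782*(1/3229)) = 9*(6523/4260 + 8782/3229) = 9*(58474087/13755540) = 175422261/4585180 ≈ 38.259)
I(184)/(-24371) + z/13557 = 1/(184*(-24371)) + (175422261/4585180)/13557 = (1/184)*(-1/24371) + (175422261/4585180)*(1/13557) = -1/4484264 + 58474087/20720428420 = 65548130709637/23228967807095720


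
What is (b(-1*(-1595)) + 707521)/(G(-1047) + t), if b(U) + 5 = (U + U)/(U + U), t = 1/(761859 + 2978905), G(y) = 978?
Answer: 2646654122988/3658467193 ≈ 723.43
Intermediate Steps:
t = 1/3740764 ≈ 2.6733e-7
b(U) = -4 (b(U) = -5 + (U + U)/(U + U) = -5 + (2*U)/((2*U)) = -5 + (2*U)*(1/(2*U)) = -5 + 1 = -4)
(b(-1*(-1595)) + 707521)/(G(-1047) + t) = (-4 + 707521)/(978 + 1/3740764) = 707517/(3658467193/3740764) = 707517*(3740764/3658467193) = 2646654122988/3658467193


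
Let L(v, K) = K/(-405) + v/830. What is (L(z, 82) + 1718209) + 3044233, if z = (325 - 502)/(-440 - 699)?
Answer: 364683837787009/76574970 ≈ 4.7624e+6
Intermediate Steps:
z = 177/1139 (z = -177/(-1139) = -177*(-1/1139) = 177/1139 ≈ 0.15540)
L(v, K) = -K/405 + v/830 (L(v, K) = K*(-1/405) + v*(1/830) = -K/405 + v/830)
(L(z, 82) + 1718209) + 3044233 = ((-1/405*82 + (1/830)*(177/1139)) + 1718209) + 3044233 = ((-82/405 + 177/945370) + 1718209) + 3044233 = (-15489731/76574970 + 1718209) + 3044233 = 131571787138999/76574970 + 3044233 = 364683837787009/76574970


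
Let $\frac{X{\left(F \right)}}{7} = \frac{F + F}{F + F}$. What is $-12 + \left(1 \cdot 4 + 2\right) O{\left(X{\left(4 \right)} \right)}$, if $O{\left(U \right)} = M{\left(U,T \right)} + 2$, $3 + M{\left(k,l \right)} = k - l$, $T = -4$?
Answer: $48$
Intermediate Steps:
$M{\left(k,l \right)} = -3 + k - l$ ($M{\left(k,l \right)} = -3 + \left(k - l\right) = -3 + k - l$)
$X{\left(F \right)} = 7$ ($X{\left(F \right)} = 7 \frac{F + F}{F + F} = 7 \frac{2 F}{2 F} = 7 \cdot 2 F \frac{1}{2 F} = 7 \cdot 1 = 7$)
$O{\left(U \right)} = 3 + U$ ($O{\left(U \right)} = \left(-3 + U - -4\right) + 2 = \left(-3 + U + 4\right) + 2 = \left(1 + U\right) + 2 = 3 + U$)
$-12 + \left(1 \cdot 4 + 2\right) O{\left(X{\left(4 \right)} \right)} = -12 + \left(1 \cdot 4 + 2\right) \left(3 + 7\right) = -12 + \left(4 + 2\right) 10 = -12 + 6 \cdot 10 = -12 + 60 = 48$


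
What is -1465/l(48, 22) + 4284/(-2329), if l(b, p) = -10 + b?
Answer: -210281/5206 ≈ -40.392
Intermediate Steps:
-1465/l(48, 22) + 4284/(-2329) = -1465/(-10 + 48) + 4284/(-2329) = -1465/38 + 4284*(-1/2329) = -1465*1/38 - 252/137 = -1465/38 - 252/137 = -210281/5206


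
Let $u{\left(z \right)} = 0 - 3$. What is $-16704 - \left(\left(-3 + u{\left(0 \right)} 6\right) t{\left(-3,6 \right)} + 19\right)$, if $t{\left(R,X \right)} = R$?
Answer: $-16786$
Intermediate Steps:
$u{\left(z \right)} = -3$ ($u{\left(z \right)} = 0 - 3 = -3$)
$-16704 - \left(\left(-3 + u{\left(0 \right)} 6\right) t{\left(-3,6 \right)} + 19\right) = -16704 - \left(\left(-3 - 18\right) \left(-3\right) + 19\right) = -16704 - \left(\left(-21\right) \left(-3\right) + 19\right) = -16704 - \left(63 + 19\right) = -16704 - 82 = -16786$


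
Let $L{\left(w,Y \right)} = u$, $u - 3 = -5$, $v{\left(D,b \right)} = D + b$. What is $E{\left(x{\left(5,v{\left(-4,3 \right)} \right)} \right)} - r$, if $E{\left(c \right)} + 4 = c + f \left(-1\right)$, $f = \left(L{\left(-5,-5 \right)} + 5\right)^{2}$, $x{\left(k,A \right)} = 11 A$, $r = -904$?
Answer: $880$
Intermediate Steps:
$u = -2$ ($u = 3 - 5 = -2$)
$L{\left(w,Y \right)} = -2$
$f = 9$ ($f = \left(-2 + 5\right)^{2} = 3^{2} = 9$)
$E{\left(c \right)} = -13 + c$ ($E{\left(c \right)} = -4 + \left(c + 9 \left(-1\right)\right) = -4 + \left(c - 9\right) = -4 + \left(-9 + c\right) = -13 + c$)
$E{\left(x{\left(5,v{\left(-4,3 \right)} \right)} \right)} - r = \left(-13 + 11 \left(-4 + 3\right)\right) - -904 = \left(-13 + 11 \left(-1\right)\right) + 904 = \left(-13 - 11\right) + 904 = -24 + 904 = 880$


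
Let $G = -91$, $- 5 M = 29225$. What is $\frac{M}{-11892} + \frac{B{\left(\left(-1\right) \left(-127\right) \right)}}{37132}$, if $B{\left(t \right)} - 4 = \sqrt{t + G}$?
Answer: $\frac{54288865}{110393436} \approx 0.49178$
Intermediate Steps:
$M = -5845$ ($M = \left(- \frac{1}{5}\right) 29225 = -5845$)
$B{\left(t \right)} = 4 + \sqrt{-91 + t}$ ($B{\left(t \right)} = 4 + \sqrt{t - 91} = 4 + \sqrt{-91 + t}$)
$\frac{M}{-11892} + \frac{B{\left(\left(-1\right) \left(-127\right) \right)}}{37132} = - \frac{5845}{-11892} + \frac{4 + \sqrt{-91 - -127}}{37132} = \left(-5845\right) \left(- \frac{1}{11892}\right) + \left(4 + \sqrt{-91 + 127}\right) \frac{1}{37132} = \frac{5845}{11892} + \left(4 + \sqrt{36}\right) \frac{1}{37132} = \frac{5845}{11892} + \left(4 + 6\right) \frac{1}{37132} = \frac{5845}{11892} + 10 \cdot \frac{1}{37132} = \frac{5845}{11892} + \frac{5}{18566} = \frac{54288865}{110393436}$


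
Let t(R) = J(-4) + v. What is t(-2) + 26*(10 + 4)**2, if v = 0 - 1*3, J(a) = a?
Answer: 5089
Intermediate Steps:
v = -3 (v = 0 - 3 = -3)
t(R) = -7 (t(R) = -4 - 3 = -7)
t(-2) + 26*(10 + 4)**2 = -7 + 26*(10 + 4)**2 = -7 + 26*14**2 = -7 + 26*196 = -7 + 5096 = 5089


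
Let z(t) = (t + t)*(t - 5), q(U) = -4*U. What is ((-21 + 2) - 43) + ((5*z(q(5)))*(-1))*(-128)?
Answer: 639938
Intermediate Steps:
z(t) = 2*t*(-5 + t) (z(t) = (2*t)*(-5 + t) = 2*t*(-5 + t))
((-21 + 2) - 43) + ((5*z(q(5)))*(-1))*(-128) = ((-21 + 2) - 43) + ((5*(2*(-4*5)*(-5 - 4*5)))*(-1))*(-128) = (-19 - 43) + ((5*(2*(-20)*(-5 - 20)))*(-1))*(-128) = -62 + ((5*(2*(-20)*(-25)))*(-1))*(-128) = -62 + ((5*1000)*(-1))*(-128) = -62 + (5000*(-1))*(-128) = -62 - 5000*(-128) = -62 + 640000 = 639938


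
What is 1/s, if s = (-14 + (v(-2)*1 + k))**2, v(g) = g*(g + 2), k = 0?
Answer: 1/196 ≈ 0.0051020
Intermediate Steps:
v(g) = g*(2 + g)
s = 196 (s = (-14 + (-2*(2 - 2)*1 + 0))**2 = (-14 + (-2*0*1 + 0))**2 = (-14 + (0*1 + 0))**2 = (-14 + (0 + 0))**2 = (-14 + 0)**2 = (-14)**2 = 196)
1/s = 1/196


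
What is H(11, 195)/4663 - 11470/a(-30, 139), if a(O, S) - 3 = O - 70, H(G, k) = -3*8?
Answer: 53482282/452311 ≈ 118.24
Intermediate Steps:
H(G, k) = -24
a(O, S) = -67 + O (a(O, S) = 3 + (O - 70) = 3 + (-70 + O) = -67 + O)
H(11, 195)/4663 - 11470/a(-30, 139) = -24/4663 - 11470/(-67 - 30) = -24*1/4663 - 11470/(-97) = -24/4663 - 11470*(-1/97) = -24/4663 + 11470/97 = 53482282/452311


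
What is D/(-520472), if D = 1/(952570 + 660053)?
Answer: -1/839325118056 ≈ -1.1914e-12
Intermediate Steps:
D = 1/1612623 ≈ 6.2011e-7
D/(-520472) = (1/1612623)/(-520472) = (1/1612623)*(-1/520472) = -1/839325118056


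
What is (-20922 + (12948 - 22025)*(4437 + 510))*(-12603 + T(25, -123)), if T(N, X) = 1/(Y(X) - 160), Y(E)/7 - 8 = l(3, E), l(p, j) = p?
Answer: 46993629928050/83 ≈ 5.6619e+11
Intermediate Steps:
Y(E) = 77 (Y(E) = 56 + 7*3 = 56 + 21 = 77)
T(N, X) = -1/83 (T(N, X) = 1/(77 - 160) = 1/(-83) = -1/83)
(-20922 + (12948 - 22025)*(4437 + 510))*(-12603 + T(25, -123)) = (-20922 + (12948 - 22025)*(4437 + 510))*(-12603 - 1/83) = (-20922 - 9077*4947)*(-1046050/83) = (-20922 - 44903919)*(-1046050/83) = -44924841*(-1046050/83) = 46993629928050/83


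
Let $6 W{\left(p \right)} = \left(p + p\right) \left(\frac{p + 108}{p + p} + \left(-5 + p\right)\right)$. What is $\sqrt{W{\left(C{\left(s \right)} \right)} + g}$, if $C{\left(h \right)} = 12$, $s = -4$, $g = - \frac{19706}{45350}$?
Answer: $\frac{\sqrt{978242129}}{4535} \approx 6.8968$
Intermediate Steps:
$g = - \frac{9853}{22675}$ ($g = \left(-19706\right) \frac{1}{45350} = - \frac{9853}{22675} \approx -0.43453$)
$W{\left(p \right)} = \frac{p \left(-5 + p + \frac{108 + p}{2 p}\right)}{3}$ ($W{\left(p \right)} = \frac{\left(p + p\right) \left(\frac{p + 108}{p + p} + \left(-5 + p\right)\right)}{6} = \frac{2 p \left(\frac{108 + p}{2 p} + \left(-5 + p\right)\right)}{6} = \frac{2 p \left(-5 + p + \frac{108 + p}{2 p}\right)}{6} = \frac{p \left(-5 + p + \frac{108 + p}{2 p}\right)}{3}$)
$\sqrt{W{\left(C{\left(s \right)} \right)} + g} = \sqrt{\left(18 - 18 + \frac{12^{2}}{3}\right) - \frac{9853}{22675}} = \sqrt{\left(18 - 18 + \frac{1}{3} \cdot 144\right) - \frac{9853}{22675}} = \sqrt{\left(18 - 18 + 48\right) - \frac{9853}{22675}} = \sqrt{48 - \frac{9853}{22675}} = \sqrt{\frac{1078547}{22675}} = \frac{\sqrt{978242129}}{4535}$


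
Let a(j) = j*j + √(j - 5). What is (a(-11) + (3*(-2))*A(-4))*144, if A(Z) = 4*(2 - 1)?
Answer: 13968 + 576*I ≈ 13968.0 + 576.0*I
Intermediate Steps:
A(Z) = 4 (A(Z) = 4*1 = 4)
a(j) = j² + √(-5 + j)
(a(-11) + (3*(-2))*A(-4))*144 = (((-11)² + √(-5 - 11)) + (3*(-2))*4)*144 = ((121 + √(-16)) - 6*4)*144 = ((121 + 4*I) - 24)*144 = (97 + 4*I)*144 = 13968 + 576*I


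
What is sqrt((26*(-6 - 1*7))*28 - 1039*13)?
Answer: I*sqrt(22971) ≈ 151.56*I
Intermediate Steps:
sqrt((26*(-6 - 1*7))*28 - 1039*13) = sqrt((26*(-6 - 7))*28 - 13507) = sqrt((26*(-13))*28 - 13507) = sqrt(-338*28 - 13507) = sqrt(-9464 - 13507) = sqrt(-22971) = I*sqrt(22971)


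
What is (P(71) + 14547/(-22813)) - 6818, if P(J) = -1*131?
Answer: -158542084/22813 ≈ -6949.6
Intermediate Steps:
P(J) = -131
(P(71) + 14547/(-22813)) - 6818 = (-131 + 14547/(-22813)) - 6818 = (-131 + 14547*(-1/22813)) - 6818 = (-131 - 14547/22813) - 6818 = -3003050/22813 - 6818 = -158542084/22813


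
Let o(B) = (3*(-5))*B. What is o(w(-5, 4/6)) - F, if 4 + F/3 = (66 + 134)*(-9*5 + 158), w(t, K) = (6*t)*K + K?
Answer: -67498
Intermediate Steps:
w(t, K) = K + 6*K*t (w(t, K) = 6*K*t + K = K + 6*K*t)
o(B) = -15*B
F = 67788 (F = -12 + 3*((66 + 134)*(-9*5 + 158)) = -12 + 3*(200*(-45 + 158)) = -12 + 3*(200*113) = -12 + 3*22600 = -12 + 67800 = 67788)
o(w(-5, 4/6)) - F = -15*4/6*(1 + 6*(-5)) - 1*67788 = -15*4*(⅙)*(1 - 30) - 67788 = -10*(-29) - 67788 = -15*(-58/3) - 67788 = 290 - 67788 = -67498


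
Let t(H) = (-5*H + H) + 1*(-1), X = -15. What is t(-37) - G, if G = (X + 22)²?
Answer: 98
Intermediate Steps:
t(H) = -1 - 4*H (t(H) = -4*H - 1 = -1 - 4*H)
G = 49 (G = (-15 + 22)² = 7² = 49)
t(-37) - G = (-1 - 4*(-37)) - 1*49 = (-1 + 148) - 49 = 147 - 49 = 98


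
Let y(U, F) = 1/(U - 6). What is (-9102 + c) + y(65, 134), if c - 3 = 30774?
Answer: 1278826/59 ≈ 21675.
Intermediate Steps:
y(U, F) = 1/(-6 + U)
c = 30777 (c = 3 + 30774 = 30777)
(-9102 + c) + y(65, 134) = (-9102 + 30777) + 1/(-6 + 65) = 21675 + 1/59 = 1278826/59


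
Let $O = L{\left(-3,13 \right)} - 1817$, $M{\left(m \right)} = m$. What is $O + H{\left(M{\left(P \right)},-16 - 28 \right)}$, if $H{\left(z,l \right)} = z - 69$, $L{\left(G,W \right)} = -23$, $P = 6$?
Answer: $-1903$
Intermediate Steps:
$H{\left(z,l \right)} = -69 + z$
$O = -1840$ ($O = -23 - 1817 = -1840$)
$O + H{\left(M{\left(P \right)},-16 - 28 \right)} = -1840 + \left(-69 + 6\right) = -1840 - 63 = -1903$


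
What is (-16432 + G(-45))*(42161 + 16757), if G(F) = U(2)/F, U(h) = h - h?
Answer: -968140576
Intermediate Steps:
U(h) = 0
G(F) = 0 (G(F) = 0/F = 0)
(-16432 + G(-45))*(42161 + 16757) = (-16432 + 0)*(42161 + 16757) = -16432*58918 = -968140576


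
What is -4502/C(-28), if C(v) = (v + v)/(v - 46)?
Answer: -83287/14 ≈ -5949.1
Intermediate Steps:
C(v) = 2*v/(-46 + v) (C(v) = (2*v)/(-46 + v) = 2*v/(-46 + v))
-4502/C(-28) = -4502/(2*(-28)/(-46 - 28)) = -4502/(2*(-28)/(-74)) = -4502/(2*(-28)*(-1/74)) = -4502/28/37 = -4502*37/28 = -83287/14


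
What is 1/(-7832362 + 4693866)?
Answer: -1/3138496 ≈ -3.1862e-7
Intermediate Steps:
1/(-7832362 + 4693866) = 1/(-3138496) = -1/3138496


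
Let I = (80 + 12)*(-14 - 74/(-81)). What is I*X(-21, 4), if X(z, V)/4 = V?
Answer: -1560320/81 ≈ -19263.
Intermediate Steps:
X(z, V) = 4*V
I = -97520/81 (I = 92*(-14 - 74*(-1/81)) = 92*(-14 + 74/81) = 92*(-1060/81) = -97520/81 ≈ -1204.0)
I*X(-21, 4) = -390080*4/81 = -97520/81*16 = -1560320/81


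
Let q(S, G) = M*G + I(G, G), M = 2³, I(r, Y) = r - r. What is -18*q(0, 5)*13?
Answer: -9360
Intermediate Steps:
I(r, Y) = 0
M = 8
q(S, G) = 8*G (q(S, G) = 8*G + 0 = 8*G)
-18*q(0, 5)*13 = -144*5*13 = -18*40*13 = -720*13 = -9360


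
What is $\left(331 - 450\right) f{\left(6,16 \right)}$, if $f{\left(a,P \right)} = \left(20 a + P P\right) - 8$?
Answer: $-43792$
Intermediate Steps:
$f{\left(a,P \right)} = -8 + P^{2} + 20 a$ ($f{\left(a,P \right)} = \left(20 a + P^{2}\right) - 8 = \left(P^{2} + 20 a\right) - 8 = -8 + P^{2} + 20 a$)
$\left(331 - 450\right) f{\left(6,16 \right)} = \left(331 - 450\right) \left(-8 + 16^{2} + 20 \cdot 6\right) = - 119 \left(-8 + 256 + 120\right) = \left(-119\right) 368 = -43792$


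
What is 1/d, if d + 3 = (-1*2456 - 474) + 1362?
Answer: -1/1571 ≈ -0.00063654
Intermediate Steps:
d = -1571 (d = -3 + ((-1*2456 - 474) + 1362) = -3 + ((-2456 - 474) + 1362) = -3 + (-2930 + 1362) = -3 - 1568 = -1571)
1/d = 1/(-1571) = -1/1571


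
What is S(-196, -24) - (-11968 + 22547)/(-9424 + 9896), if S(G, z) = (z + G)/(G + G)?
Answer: -505391/23128 ≈ -21.852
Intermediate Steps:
S(G, z) = (G + z)/(2*G) (S(G, z) = (G + z)/((2*G)) = (G + z)*(1/(2*G)) = (G + z)/(2*G))
S(-196, -24) - (-11968 + 22547)/(-9424 + 9896) = (½)*(-196 - 24)/(-196) - (-11968 + 22547)/(-9424 + 9896) = (½)*(-1/196)*(-220) - 10579/472 = 55/98 - 10579/472 = -505391/23128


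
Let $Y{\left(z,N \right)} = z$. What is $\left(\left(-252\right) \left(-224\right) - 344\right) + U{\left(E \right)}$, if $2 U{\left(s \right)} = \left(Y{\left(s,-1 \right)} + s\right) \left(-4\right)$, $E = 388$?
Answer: $54552$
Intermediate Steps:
$U{\left(s \right)} = - 4 s$ ($U{\left(s \right)} = \frac{\left(s + s\right) \left(-4\right)}{2} = \frac{2 s \left(-4\right)}{2} = \frac{\left(-8\right) s}{2} = - 4 s$)
$\left(\left(-252\right) \left(-224\right) - 344\right) + U{\left(E \right)} = \left(\left(-252\right) \left(-224\right) - 344\right) - 1552 = \left(56448 - 344\right) - 1552 = 56104 - 1552 = 54552$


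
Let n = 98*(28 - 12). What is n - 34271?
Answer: -32703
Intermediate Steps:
n = 1568 (n = 98*16 = 1568)
n - 34271 = 1568 - 34271 = -32703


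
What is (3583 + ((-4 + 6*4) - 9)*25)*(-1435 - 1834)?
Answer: -12611802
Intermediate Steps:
(3583 + ((-4 + 6*4) - 9)*25)*(-1435 - 1834) = (3583 + ((-4 + 24) - 9)*25)*(-3269) = (3583 + (20 - 9)*25)*(-3269) = (3583 + 11*25)*(-3269) = (3583 + 275)*(-3269) = 3858*(-3269) = -12611802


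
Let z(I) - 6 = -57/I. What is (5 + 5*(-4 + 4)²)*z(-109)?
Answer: 3555/109 ≈ 32.615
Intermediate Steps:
z(I) = 6 - 57/I
(5 + 5*(-4 + 4)²)*z(-109) = (5 + 5*(-4 + 4)²)*(6 - 57/(-109)) = (5 + 5*0²)*(6 - 57*(-1/109)) = (5 + 5*0)*(6 + 57/109) = (5 + 0)*(711/109) = 5*(711/109) = 3555/109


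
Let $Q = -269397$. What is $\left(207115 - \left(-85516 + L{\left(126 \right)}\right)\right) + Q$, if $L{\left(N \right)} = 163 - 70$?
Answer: $23141$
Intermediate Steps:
$L{\left(N \right)} = 93$
$\left(207115 - \left(-85516 + L{\left(126 \right)}\right)\right) + Q = \left(207115 + \left(85516 - 93\right)\right) - 269397 = \left(207115 + 85423\right) - 269397 = 292538 - 269397 = 23141$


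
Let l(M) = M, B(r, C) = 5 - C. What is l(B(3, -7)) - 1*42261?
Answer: -42249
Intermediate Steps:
l(B(3, -7)) - 1*42261 = (5 - 1*(-7)) - 1*42261 = (5 + 7) - 42261 = 12 - 42261 = -42249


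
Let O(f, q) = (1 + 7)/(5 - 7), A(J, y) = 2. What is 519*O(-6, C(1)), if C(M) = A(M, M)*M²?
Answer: -2076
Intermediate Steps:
C(M) = 2*M²
O(f, q) = -4 (O(f, q) = 8/(-2) = 8*(-½) = -4)
519*O(-6, C(1)) = 519*(-4) = -2076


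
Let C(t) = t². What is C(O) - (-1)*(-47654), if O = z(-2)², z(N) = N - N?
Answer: -47654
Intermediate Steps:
z(N) = 0
O = 0 (O = 0² = 0)
C(O) - (-1)*(-47654) = 0² - (-1)*(-47654) = 0 - 1*47654 = 0 - 47654 = -47654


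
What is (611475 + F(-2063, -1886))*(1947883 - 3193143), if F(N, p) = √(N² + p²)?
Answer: -761445358500 - 1245260*√7812965 ≈ -7.6493e+11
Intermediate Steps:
(611475 + F(-2063, -1886))*(1947883 - 3193143) = (611475 + √((-2063)² + (-1886)²))*(1947883 - 3193143) = (611475 + √(4255969 + 3556996))*(-1245260) = (611475 + √7812965)*(-1245260) = -761445358500 - 1245260*√7812965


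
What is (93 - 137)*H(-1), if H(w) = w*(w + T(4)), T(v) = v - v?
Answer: -44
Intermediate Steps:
T(v) = 0
H(w) = w**2 (H(w) = w*(w + 0) = w*w = w**2)
(93 - 137)*H(-1) = (93 - 137)*(-1)**2 = -44*1 = -44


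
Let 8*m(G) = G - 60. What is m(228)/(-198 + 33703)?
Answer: 21/33505 ≈ 0.00062677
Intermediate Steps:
m(G) = -15/2 + G/8 (m(G) = (G - 60)/8 = (-60 + G)/8 = -15/2 + G/8)
m(228)/(-198 + 33703) = (-15/2 + (1/8)*228)/(-198 + 33703) = (-15/2 + 57/2)/33505 = 21*(1/33505) = 21/33505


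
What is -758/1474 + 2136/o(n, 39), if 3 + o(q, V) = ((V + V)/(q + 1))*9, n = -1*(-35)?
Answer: 8639/67 ≈ 128.94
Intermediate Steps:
n = 35
o(q, V) = -3 + 18*V/(1 + q) (o(q, V) = -3 + ((V + V)/(q + 1))*9 = -3 + ((2*V)/(1 + q))*9 = -3 + (2*V/(1 + q))*9 = -3 + 18*V/(1 + q))
-758/1474 + 2136/o(n, 39) = -758/1474 + 2136/((3*(-1 - 1*35 + 6*39)/(1 + 35))) = -758*1/1474 + 2136/((3*(-1 - 35 + 234)/36)) = -379/737 + 2136/((3*(1/36)*198)) = -379/737 + 2136/(33/2) = -379/737 + 2136*(2/33) = -379/737 + 1424/11 = 8639/67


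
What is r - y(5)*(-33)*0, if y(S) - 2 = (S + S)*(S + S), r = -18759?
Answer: -18759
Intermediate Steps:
y(S) = 2 + 4*S² (y(S) = 2 + (S + S)*(S + S) = 2 + (2*S)*(2*S) = 2 + 4*S²)
r - y(5)*(-33)*0 = -18759 - (2 + 4*5²)*(-33)*0 = -18759 - (2 + 4*25)*(-33)*0 = -18759 - (2 + 100)*(-33)*0 = -18759 - 102*(-33)*0 = -18759 - (-3366)*0 = -18759 - 1*0 = -18759 + 0 = -18759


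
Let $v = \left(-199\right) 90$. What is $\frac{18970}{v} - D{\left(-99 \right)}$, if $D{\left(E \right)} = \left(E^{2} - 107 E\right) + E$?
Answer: $- \frac{36350242}{1791} \approx -20296.0$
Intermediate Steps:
$D{\left(E \right)} = E^{2} - 106 E$
$v = -17910$
$\frac{18970}{v} - D{\left(-99 \right)} = \frac{18970}{-17910} - - 99 \left(-106 - 99\right) = 18970 \left(- \frac{1}{17910}\right) - \left(-99\right) \left(-205\right) = - \frac{1897}{1791} - 20295 = - \frac{36350242}{1791}$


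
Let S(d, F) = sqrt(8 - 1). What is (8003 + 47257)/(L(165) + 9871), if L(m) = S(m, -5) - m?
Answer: 59594840/10467381 - 6140*sqrt(7)/10467381 ≈ 5.6918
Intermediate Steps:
S(d, F) = sqrt(7)
L(m) = sqrt(7) - m
(8003 + 47257)/(L(165) + 9871) = (8003 + 47257)/((sqrt(7) - 1*165) + 9871) = 55260/((sqrt(7) - 165) + 9871) = 55260/((-165 + sqrt(7)) + 9871) = 55260/(9706 + sqrt(7))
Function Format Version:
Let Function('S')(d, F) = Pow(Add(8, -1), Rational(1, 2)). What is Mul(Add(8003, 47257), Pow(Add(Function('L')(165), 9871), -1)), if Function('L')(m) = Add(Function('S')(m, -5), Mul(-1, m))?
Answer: Add(Rational(59594840, 10467381), Mul(Rational(-6140, 10467381), Pow(7, Rational(1, 2)))) ≈ 5.6918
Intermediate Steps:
Function('S')(d, F) = Pow(7, Rational(1, 2))
Function('L')(m) = Add(Pow(7, Rational(1, 2)), Mul(-1, m))
Mul(Add(8003, 47257), Pow(Add(Function('L')(165), 9871), -1)) = Mul(Add(8003, 47257), Pow(Add(Add(Pow(7, Rational(1, 2)), Mul(-1, 165)), 9871), -1)) = Mul(55260, Pow(Add(Add(Pow(7, Rational(1, 2)), -165), 9871), -1)) = Mul(55260, Pow(Add(Add(-165, Pow(7, Rational(1, 2))), 9871), -1)) = Mul(55260, Pow(Add(9706, Pow(7, Rational(1, 2))), -1))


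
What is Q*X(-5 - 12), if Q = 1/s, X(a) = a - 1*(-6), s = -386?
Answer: 11/386 ≈ 0.028497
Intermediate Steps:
X(a) = 6 + a (X(a) = a + 6 = 6 + a)
Q = -1/386 (Q = 1/(-386) = -1/386 ≈ -0.0025907)
Q*X(-5 - 12) = -(6 + (-5 - 12))/386 = -(6 - 17)/386 = -1/386*(-11) = 11/386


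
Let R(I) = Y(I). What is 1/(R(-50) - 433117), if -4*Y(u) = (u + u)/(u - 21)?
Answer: -71/30751332 ≈ -2.3088e-6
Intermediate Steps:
Y(u) = -u/(2*(-21 + u)) (Y(u) = -(u + u)/(4*(u - 21)) = -2*u/(4*(-21 + u)) = -u/(2*(-21 + u)))
R(I) = -I/(-42 + 2*I)
1/(R(-50) - 433117) = 1/(-1*(-50)/(-42 + 2*(-50)) - 433117) = 1/(-1*(-50)/(-42 - 100) - 433117) = 1/(-1*(-50)/(-142) - 433117) = 1/(-1*(-50)*(-1/142) - 433117) = 1/(-25/71 - 433117) = 1/(-30751332/71) = -71/30751332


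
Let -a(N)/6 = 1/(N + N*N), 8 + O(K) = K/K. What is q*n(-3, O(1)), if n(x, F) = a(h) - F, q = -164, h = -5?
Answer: -5494/5 ≈ -1098.8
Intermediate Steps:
O(K) = -7 (O(K) = -8 + K/K = -8 + 1 = -7)
a(N) = -6/(N + N²) (a(N) = -6/(N + N*N) = -6/(N + N²))
n(x, F) = -3/10 - F (n(x, F) = -6/(-5*(1 - 5)) - F = -6*(-⅕)/(-4) - F = -6*(-⅕)*(-¼) - F = -3/10 - F)
q*n(-3, O(1)) = -164*(-3/10 - 1*(-7)) = -164*(-3/10 + 7) = -164*67/10 = -5494/5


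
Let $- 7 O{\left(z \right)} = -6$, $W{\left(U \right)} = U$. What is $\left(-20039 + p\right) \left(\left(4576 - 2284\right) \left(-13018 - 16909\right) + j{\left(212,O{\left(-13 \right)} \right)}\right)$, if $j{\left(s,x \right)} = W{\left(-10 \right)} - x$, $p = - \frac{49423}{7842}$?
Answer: $\frac{37738562997666752}{27447} \approx 1.375 \cdot 10^{12}$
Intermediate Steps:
$O{\left(z \right)} = \frac{6}{7}$ ($O{\left(z \right)} = \left(- \frac{1}{7}\right) \left(-6\right) = \frac{6}{7}$)
$p = - \frac{49423}{7842}$ ($p = \left(-49423\right) \frac{1}{7842} = - \frac{49423}{7842} \approx -6.3023$)
$j{\left(s,x \right)} = -10 - x$
$\left(-20039 + p\right) \left(\left(4576 - 2284\right) \left(-13018 - 16909\right) + j{\left(212,O{\left(-13 \right)} \right)}\right) = \left(-20039 - \frac{49423}{7842}\right) \left(\left(4576 - 2284\right) \left(-13018 - 16909\right) - \frac{76}{7}\right) = - \frac{157195261 \left(2292 \left(-29927\right) - \frac{76}{7}\right)}{7842} = - \frac{157195261 \left(-68592684 - \frac{76}{7}\right)}{7842} = \left(- \frac{157195261}{7842}\right) \left(- \frac{480148864}{7}\right) = \frac{37738562997666752}{27447}$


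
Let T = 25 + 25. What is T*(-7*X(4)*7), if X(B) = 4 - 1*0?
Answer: -9800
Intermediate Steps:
T = 50
X(B) = 4 (X(B) = 4 + 0 = 4)
T*(-7*X(4)*7) = 50*(-7*4*7) = 50*(-28*7) = 50*(-196) = -9800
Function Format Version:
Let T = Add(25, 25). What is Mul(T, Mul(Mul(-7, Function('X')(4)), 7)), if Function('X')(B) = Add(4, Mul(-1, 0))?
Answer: -9800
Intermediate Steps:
T = 50
Function('X')(B) = 4 (Function('X')(B) = Add(4, 0) = 4)
Mul(T, Mul(Mul(-7, Function('X')(4)), 7)) = Mul(50, Mul(Mul(-7, 4), 7)) = Mul(50, Mul(-28, 7)) = Mul(50, -196) = -9800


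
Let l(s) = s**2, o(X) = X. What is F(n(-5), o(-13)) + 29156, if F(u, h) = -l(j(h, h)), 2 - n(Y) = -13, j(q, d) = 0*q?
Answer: 29156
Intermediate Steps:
j(q, d) = 0
n(Y) = 15 (n(Y) = 2 - 1*(-13) = 2 + 13 = 15)
F(u, h) = 0 (F(u, h) = -1*0**2 = -1*0 = 0)
F(n(-5), o(-13)) + 29156 = 0 + 29156 = 29156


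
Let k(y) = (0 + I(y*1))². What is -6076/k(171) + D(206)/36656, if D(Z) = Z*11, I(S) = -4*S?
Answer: 26169995/535929048 ≈ 0.048831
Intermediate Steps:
k(y) = 16*y² (k(y) = (0 - 4*y)² = (-4*y)² = 16*y²)
D(Z) = 11*Z
-6076/k(171) + D(206)/36656 = -6076/(16*171²) + (11*206)/36656 = -6076/(16*29241) + 2266*(1/36656) = -6076/467856 + 1133/18328 = -6076*1/467856 + 1133/18328 = -1519/116964 + 1133/18328 = 26169995/535929048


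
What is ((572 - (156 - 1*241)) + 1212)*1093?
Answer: 2042817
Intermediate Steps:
((572 - (156 - 1*241)) + 1212)*1093 = ((572 - (156 - 241)) + 1212)*1093 = ((572 - 1*(-85)) + 1212)*1093 = ((572 + 85) + 1212)*1093 = (657 + 1212)*1093 = 1869*1093 = 2042817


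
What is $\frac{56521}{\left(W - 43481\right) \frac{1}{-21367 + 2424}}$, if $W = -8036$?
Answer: $\frac{1070677303}{51517} \approx 20783.0$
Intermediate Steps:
$\frac{56521}{\left(W - 43481\right) \frac{1}{-21367 + 2424}} = \frac{56521}{\left(-8036 - 43481\right) \frac{1}{-21367 + 2424}} = \frac{56521}{\left(-51517\right) \frac{1}{-18943}} = \frac{56521}{\left(-51517\right) \left(- \frac{1}{18943}\right)} = \frac{56521}{\frac{51517}{18943}} = 56521 \cdot \frac{18943}{51517} = \frac{1070677303}{51517}$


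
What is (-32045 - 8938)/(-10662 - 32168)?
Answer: 40983/42830 ≈ 0.95688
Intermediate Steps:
(-32045 - 8938)/(-10662 - 32168) = -40983/(-42830) = -40983*(-1/42830) = 40983/42830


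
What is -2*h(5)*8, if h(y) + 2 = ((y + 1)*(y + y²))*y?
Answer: -14368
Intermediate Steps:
h(y) = -2 + y*(1 + y)*(y + y²) (h(y) = -2 + ((y + 1)*(y + y²))*y = -2 + ((1 + y)*(y + y²))*y = -2 + y*(1 + y)*(y + y²))
-2*h(5)*8 = -2*(-2 + 5² + 5⁴ + 2*5³)*8 = -2*(-2 + 25 + 625 + 2*125)*8 = -2*(-2 + 25 + 625 + 250)*8 = -2*898*8 = -1796*8 = -14368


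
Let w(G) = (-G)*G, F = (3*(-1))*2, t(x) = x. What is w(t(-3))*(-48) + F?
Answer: 426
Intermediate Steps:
F = -6 (F = -3*2 = -6)
w(G) = -G²
w(t(-3))*(-48) + F = -1*(-3)²*(-48) - 6 = -1*9*(-48) - 6 = -9*(-48) - 6 = 432 - 6 = 426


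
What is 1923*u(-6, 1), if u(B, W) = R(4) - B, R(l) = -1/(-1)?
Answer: 13461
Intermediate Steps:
R(l) = 1 (R(l) = -1*(-1) = 1)
u(B, W) = 1 - B
1923*u(-6, 1) = 1923*(1 - 1*(-6)) = 1923*(1 + 6) = 1923*7 = 13461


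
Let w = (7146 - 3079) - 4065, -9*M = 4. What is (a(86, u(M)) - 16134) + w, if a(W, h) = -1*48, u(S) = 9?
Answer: -16180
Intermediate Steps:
M = -4/9 (M = -1/9*4 = -4/9 ≈ -0.44444)
w = 2 (w = 4067 - 4065 = 2)
a(W, h) = -48
(a(86, u(M)) - 16134) + w = (-48 - 16134) + 2 = -16182 + 2 = -16180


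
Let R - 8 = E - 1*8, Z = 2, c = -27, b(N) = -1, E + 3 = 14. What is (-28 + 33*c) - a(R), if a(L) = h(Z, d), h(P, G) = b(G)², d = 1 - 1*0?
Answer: -920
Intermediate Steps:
E = 11 (E = -3 + 14 = 11)
d = 1 (d = 1 + 0 = 1)
R = 11 (R = 8 + (11 - 1*8) = 8 + (11 - 8) = 8 + 3 = 11)
h(P, G) = 1 (h(P, G) = (-1)² = 1)
a(L) = 1
(-28 + 33*c) - a(R) = (-28 + 33*(-27)) - 1*1 = (-28 - 891) - 1 = -919 - 1 = -920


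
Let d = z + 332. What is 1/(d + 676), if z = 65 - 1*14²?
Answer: 1/877 ≈ 0.0011403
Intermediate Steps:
z = -131 (z = 65 - 1*196 = 65 - 196 = -131)
d = 201 (d = -131 + 332 = 201)
1/(d + 676) = 1/(201 + 676) = 1/877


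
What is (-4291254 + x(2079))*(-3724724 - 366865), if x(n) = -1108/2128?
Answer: 9340882489876545/532 ≈ 1.7558e+13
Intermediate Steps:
x(n) = -277/532 (x(n) = -1108*1/2128 = -277/532)
(-4291254 + x(2079))*(-3724724 - 366865) = (-4291254 - 277/532)*(-3724724 - 366865) = -2282947405/532*(-4091589) = 9340882489876545/532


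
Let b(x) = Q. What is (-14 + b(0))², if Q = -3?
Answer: 289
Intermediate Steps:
b(x) = -3
(-14 + b(0))² = (-14 - 3)² = (-17)² = 289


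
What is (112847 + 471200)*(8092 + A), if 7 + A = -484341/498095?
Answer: 2289904256574/485 ≈ 4.7215e+9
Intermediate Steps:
A = -305462/38315 (A = -7 - 484341/498095 = -7 - 484341*1/498095 = -7 - 37257/38315 = -305462/38315 ≈ -7.9724)
(112847 + 471200)*(8092 + A) = (112847 + 471200)*(8092 - 305462/38315) = 584047*(309739518/38315) = 2289904256574/485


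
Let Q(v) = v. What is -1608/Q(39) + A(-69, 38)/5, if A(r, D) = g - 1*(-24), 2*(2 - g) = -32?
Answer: -2134/65 ≈ -32.831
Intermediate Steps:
g = 18 (g = 2 - ½*(-32) = 2 + 16 = 18)
A(r, D) = 42 (A(r, D) = 18 - 1*(-24) = 18 + 24 = 42)
-1608/Q(39) + A(-69, 38)/5 = -1608/39 + 42/5 = -1608*1/39 + 42*(⅕) = -536/13 + 42/5 = -2134/65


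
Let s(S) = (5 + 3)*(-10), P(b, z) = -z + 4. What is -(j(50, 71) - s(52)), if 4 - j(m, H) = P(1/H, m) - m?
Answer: -180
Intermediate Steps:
P(b, z) = 4 - z
j(m, H) = 2*m (j(m, H) = 4 - ((4 - m) - m) = 4 - (4 - 2*m) = 4 + (-4 + 2*m) = 2*m)
s(S) = -80 (s(S) = 8*(-10) = -80)
-(j(50, 71) - s(52)) = -(2*50 - 1*(-80)) = -(100 + 80) = -1*180 = -180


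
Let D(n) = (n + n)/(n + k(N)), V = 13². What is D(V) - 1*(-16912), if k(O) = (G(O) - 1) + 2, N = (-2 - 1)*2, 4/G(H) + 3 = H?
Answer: 12905377/763 ≈ 16914.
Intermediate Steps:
G(H) = 4/(-3 + H)
N = -6 (N = -3*2 = -6)
V = 169
k(O) = 1 + 4/(-3 + O) (k(O) = (4/(-3 + O) - 1) + 2 = (-1 + 4/(-3 + O)) + 2 = 1 + 4/(-3 + O))
D(n) = 2*n/(5/9 + n) (D(n) = (n + n)/(n + (1 - 6)/(-3 - 6)) = (2*n)/(n - 5/(-9)) = (2*n)/(n - ⅑*(-5)) = (2*n)/(n + 5/9) = (2*n)/(5/9 + n) = 2*n/(5/9 + n))
D(V) - 1*(-16912) = 18*169/(5 + 9*169) - 1*(-16912) = 18*169/(5 + 1521) + 16912 = 18*169/1526 + 16912 = 18*169*(1/1526) + 16912 = 1521/763 + 16912 = 12905377/763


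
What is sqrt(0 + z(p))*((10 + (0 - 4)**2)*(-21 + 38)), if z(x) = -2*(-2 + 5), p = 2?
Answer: 442*I*sqrt(6) ≈ 1082.7*I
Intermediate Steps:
z(x) = -6 (z(x) = -2*3 = -6)
sqrt(0 + z(p))*((10 + (0 - 4)**2)*(-21 + 38)) = sqrt(0 - 6)*((10 + (0 - 4)**2)*(-21 + 38)) = sqrt(-6)*((10 + (-4)**2)*17) = (I*sqrt(6))*((10 + 16)*17) = (I*sqrt(6))*(26*17) = (I*sqrt(6))*442 = 442*I*sqrt(6)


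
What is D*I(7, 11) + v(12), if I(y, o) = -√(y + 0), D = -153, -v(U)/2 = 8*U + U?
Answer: -216 + 153*√7 ≈ 188.80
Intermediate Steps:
v(U) = -18*U (v(U) = -2*(8*U + U) = -18*U)
I(y, o) = -√y
D*I(7, 11) + v(12) = -(-153)*√7 - 18*12 = 153*√7 - 216 = -216 + 153*√7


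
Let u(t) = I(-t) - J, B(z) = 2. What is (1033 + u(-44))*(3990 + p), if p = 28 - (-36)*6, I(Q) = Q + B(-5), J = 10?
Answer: 4526146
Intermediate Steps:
I(Q) = 2 + Q (I(Q) = Q + 2 = 2 + Q)
u(t) = -8 - t (u(t) = (2 - t) - 1*10 = (2 - t) - 10 = -8 - t)
p = 244 (p = 28 - 12*(-18) = 28 + 216 = 244)
(1033 + u(-44))*(3990 + p) = (1033 + (-8 - 1*(-44)))*(3990 + 244) = (1033 + (-8 + 44))*4234 = (1033 + 36)*4234 = 1069*4234 = 4526146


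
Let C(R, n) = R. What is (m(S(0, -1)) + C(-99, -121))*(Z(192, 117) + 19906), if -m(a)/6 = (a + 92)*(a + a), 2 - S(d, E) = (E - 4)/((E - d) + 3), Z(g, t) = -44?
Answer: -105467220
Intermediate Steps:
S(d, E) = 2 - (-4 + E)/(3 + E - d) (S(d, E) = 2 - (E - 4)/((E - d) + 3) = 2 - (-4 + E)/(3 + E - d))
m(a) = -12*a*(92 + a) (m(a) = -6*(a + 92)*(a + a) = -6*(92 + a)*2*a = -12*a*(92 + a))
(m(S(0, -1)) + C(-99, -121))*(Z(192, 117) + 19906) = (-12*(10 - 1 - 2*0)/(3 - 1 - 1*0)*(92 + (10 - 1 - 2*0)/(3 - 1 - 1*0)) - 99)*(-44 + 19906) = (-12*(10 - 1 + 0)/(3 - 1 + 0)*(92 + (10 - 1 + 0)/(3 - 1 + 0)) - 99)*19862 = (-12*9/2*(92 + 9/2) - 99)*19862 = (-12*9/2*193/2 - 99)*19862 = (-5211 - 99)*19862 = -5310*19862 = -105467220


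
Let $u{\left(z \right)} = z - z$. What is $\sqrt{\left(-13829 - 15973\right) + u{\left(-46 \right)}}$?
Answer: $i \sqrt{29802} \approx 172.63 i$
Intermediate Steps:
$u{\left(z \right)} = 0$
$\sqrt{\left(-13829 - 15973\right) + u{\left(-46 \right)}} = \sqrt{\left(-13829 - 15973\right) + 0} = \sqrt{-29802 + 0} = \sqrt{-29802} = i \sqrt{29802}$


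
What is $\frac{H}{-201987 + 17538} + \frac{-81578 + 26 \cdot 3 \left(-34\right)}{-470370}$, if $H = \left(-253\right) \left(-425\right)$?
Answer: $- \frac{389337722}{963991957} \approx -0.40388$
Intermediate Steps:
$H = 107525$
$\frac{H}{-201987 + 17538} + \frac{-81578 + 26 \cdot 3 \left(-34\right)}{-470370} = \frac{107525}{-201987 + 17538} + \frac{-81578 + 26 \cdot 3 \left(-34\right)}{-470370} = \frac{107525}{-184449} + \left(-81578 + 78 \left(-34\right)\right) \left(- \frac{1}{470370}\right) = 107525 \left(- \frac{1}{184449}\right) + \left(-81578 - 2652\right) \left(- \frac{1}{470370}\right) = - \frac{107525}{184449} - - \frac{8423}{47037} = - \frac{107525}{184449} + \frac{8423}{47037} = - \frac{389337722}{963991957}$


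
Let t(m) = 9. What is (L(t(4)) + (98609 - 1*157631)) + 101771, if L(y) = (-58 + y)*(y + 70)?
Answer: 38878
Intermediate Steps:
L(y) = (-58 + y)*(70 + y)
(L(t(4)) + (98609 - 1*157631)) + 101771 = ((-4060 + 9² + 12*9) + (98609 - 1*157631)) + 101771 = ((-4060 + 81 + 108) + (98609 - 157631)) + 101771 = (-3871 - 59022) + 101771 = -62893 + 101771 = 38878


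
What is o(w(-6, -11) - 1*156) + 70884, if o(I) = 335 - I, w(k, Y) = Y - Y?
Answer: 71375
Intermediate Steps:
w(k, Y) = 0
o(w(-6, -11) - 1*156) + 70884 = (335 - (0 - 1*156)) + 70884 = (335 - (0 - 156)) + 70884 = (335 - 1*(-156)) + 70884 = (335 + 156) + 70884 = 491 + 70884 = 71375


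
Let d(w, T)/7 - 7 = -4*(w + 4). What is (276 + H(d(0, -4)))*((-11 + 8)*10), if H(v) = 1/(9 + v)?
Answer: -74515/9 ≈ -8279.4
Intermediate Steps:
d(w, T) = -63 - 28*w (d(w, T) = 49 + 7*(-4*(w + 4)) = 49 + 7*(-4*(4 + w)) = 49 + 7*(-16 - 4*w) = 49 + (-112 - 28*w) = -63 - 28*w)
(276 + H(d(0, -4)))*((-11 + 8)*10) = (276 + 1/(9 + (-63 - 28*0)))*((-11 + 8)*10) = (276 + 1/(9 + (-63 + 0)))*(-3*10) = (276 + 1/(9 - 63))*(-30) = (276 + 1/(-54))*(-30) = (276 - 1/54)*(-30) = (14903/54)*(-30) = -74515/9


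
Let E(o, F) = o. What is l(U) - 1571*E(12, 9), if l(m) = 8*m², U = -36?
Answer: -8484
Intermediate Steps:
l(U) - 1571*E(12, 9) = 8*(-36)² - 1571*12 = 8*1296 - 18852 = 10368 - 18852 = -8484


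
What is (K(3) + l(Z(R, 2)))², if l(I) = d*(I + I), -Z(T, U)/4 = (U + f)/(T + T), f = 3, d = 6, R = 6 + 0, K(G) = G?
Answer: 289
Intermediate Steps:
R = 6
Z(T, U) = -2*(3 + U)/T (Z(T, U) = -4*(U + 3)/(T + T) = -4*(3 + U)/(2*T) = -4*(3 + U)*1/(2*T) = -2*(3 + U)/T)
l(I) = 12*I (l(I) = 6*(I + I) = 6*(2*I) = 12*I)
(K(3) + l(Z(R, 2)))² = (3 + 12*(2*(-3 - 1*2)/6))² = (3 + 12*(2*(⅙)*(-3 - 2)))² = (3 + 12*(2*(⅙)*(-5)))² = (3 + 12*(-5/3))² = (3 - 20)² = (-17)² = 289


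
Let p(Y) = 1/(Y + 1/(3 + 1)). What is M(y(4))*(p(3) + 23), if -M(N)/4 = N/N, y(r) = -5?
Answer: -1212/13 ≈ -93.231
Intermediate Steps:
M(N) = -4 (M(N) = -4*N/N = -4*1 = -4)
p(Y) = 1/(1/4 + Y) (p(Y) = 1/(Y + 1/4) = 1/(1/4 + Y))
M(y(4))*(p(3) + 23) = -4*(4/(1 + 4*3) + 23) = -4*(4/(1 + 12) + 23) = -4*(4/13 + 23) = -4*303/13 = -1212/13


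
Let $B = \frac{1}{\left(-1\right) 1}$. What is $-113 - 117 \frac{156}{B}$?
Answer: $18139$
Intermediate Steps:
$B = -1$ ($B = \frac{1}{-1} = -1$)
$-113 - 117 \frac{156}{B} = -113 - 117 \frac{156}{-1} = -113 - 117 \cdot 156 \left(-1\right) = -113 - -18252 = -113 + 18252 = 18139$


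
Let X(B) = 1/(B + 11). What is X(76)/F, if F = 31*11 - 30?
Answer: 1/27057 ≈ 3.6959e-5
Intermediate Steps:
X(B) = 1/(11 + B)
F = 311 (F = 341 - 30 = 311)
X(76)/F = 1/((11 + 76)*311) = (1/311)/87 = (1/87)*(1/311) = 1/27057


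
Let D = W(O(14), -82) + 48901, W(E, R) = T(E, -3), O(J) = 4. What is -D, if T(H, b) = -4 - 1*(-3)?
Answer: -48900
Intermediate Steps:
T(H, b) = -1 (T(H, b) = -4 + 3 = -1)
W(E, R) = -1
D = 48900 (D = -1 + 48901 = 48900)
-D = -1*48900 = -48900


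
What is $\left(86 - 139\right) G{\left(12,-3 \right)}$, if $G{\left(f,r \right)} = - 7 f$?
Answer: $4452$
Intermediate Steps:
$\left(86 - 139\right) G{\left(12,-3 \right)} = \left(86 - 139\right) \left(\left(-7\right) 12\right) = \left(-53\right) \left(-84\right) = 4452$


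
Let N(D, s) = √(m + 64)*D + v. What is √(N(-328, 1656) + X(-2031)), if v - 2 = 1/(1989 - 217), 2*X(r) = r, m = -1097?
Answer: √(-795593003 - 257478688*I*√1033)/886 ≈ 69.199 - 76.171*I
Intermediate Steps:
X(r) = r/2
v = 3545/1772 (v = 2 + 1/(1989 - 217) = 2 + 1/1772 = 3545/1772 ≈ 2.0006)
N(D, s) = 3545/1772 + I*D*√1033 (N(D, s) = √(-1097 + 64)*D + 3545/1772 = √(-1033)*D + 3545/1772 = (I*√1033)*D + 3545/1772 = I*D*√1033 + 3545/1772 = 3545/1772 + I*D*√1033)
√(N(-328, 1656) + X(-2031)) = √((3545/1772 + I*(-328)*√1033) + (½)*(-2031)) = √((3545/1772 - 328*I*√1033) - 2031/2) = √(-1795921/1772 - 328*I*√1033)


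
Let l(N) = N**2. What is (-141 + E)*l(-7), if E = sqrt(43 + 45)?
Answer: -6909 + 98*sqrt(22) ≈ -6449.3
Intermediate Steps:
E = 2*sqrt(22) (E = sqrt(88) = 2*sqrt(22) ≈ 9.3808)
(-141 + E)*l(-7) = (-141 + 2*sqrt(22))*(-7)**2 = (-141 + 2*sqrt(22))*49 = -6909 + 98*sqrt(22)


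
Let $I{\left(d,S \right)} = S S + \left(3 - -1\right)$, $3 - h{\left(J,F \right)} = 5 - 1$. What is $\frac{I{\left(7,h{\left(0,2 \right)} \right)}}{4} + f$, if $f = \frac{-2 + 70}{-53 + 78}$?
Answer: $\frac{397}{100} \approx 3.97$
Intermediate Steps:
$h{\left(J,F \right)} = -1$ ($h{\left(J,F \right)} = 3 - \left(5 - 1\right) = 3 - 4 = -1$)
$I{\left(d,S \right)} = 4 + S^{2}$ ($I{\left(d,S \right)} = S^{2} + \left(3 + 1\right) = S^{2} + 4 = 4 + S^{2}$)
$f = \frac{68}{25} \approx 2.72$
$\frac{I{\left(7,h{\left(0,2 \right)} \right)}}{4} + f = \frac{4 + \left(-1\right)^{2}}{4} + \frac{68}{25} = \frac{4 + 1}{4} + \frac{68}{25} = \frac{1}{4} \cdot 5 + \frac{68}{25} = \frac{5}{4} + \frac{68}{25} = \frac{397}{100}$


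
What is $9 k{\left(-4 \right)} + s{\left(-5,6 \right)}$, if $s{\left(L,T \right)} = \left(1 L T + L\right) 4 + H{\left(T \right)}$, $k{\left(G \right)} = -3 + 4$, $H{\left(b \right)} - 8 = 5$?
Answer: $-118$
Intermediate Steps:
$H{\left(b \right)} = 13$ ($H{\left(b \right)} = 8 + 5 = 13$)
$k{\left(G \right)} = 1$
$s{\left(L,T \right)} = 13 + 4 L + 4 L T$ ($s{\left(L,T \right)} = \left(1 L T + L\right) 4 + 13 = \left(L T + L\right) 4 + 13 = \left(L + L T\right) 4 + 13 = \left(4 L + 4 L T\right) + 13 = 13 + 4 L + 4 L T$)
$9 k{\left(-4 \right)} + s{\left(-5,6 \right)} = 9 \cdot 1 + \left(13 + 4 \left(-5\right) + 4 \left(-5\right) 6\right) = 9 - 127 = -118$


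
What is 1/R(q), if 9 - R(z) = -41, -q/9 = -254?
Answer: 1/50 ≈ 0.020000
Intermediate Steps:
q = 2286 (q = -9*(-254) = 2286)
R(z) = 50 (R(z) = 9 - 1*(-41) = 9 + 41 = 50)
1/R(q) = 1/50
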